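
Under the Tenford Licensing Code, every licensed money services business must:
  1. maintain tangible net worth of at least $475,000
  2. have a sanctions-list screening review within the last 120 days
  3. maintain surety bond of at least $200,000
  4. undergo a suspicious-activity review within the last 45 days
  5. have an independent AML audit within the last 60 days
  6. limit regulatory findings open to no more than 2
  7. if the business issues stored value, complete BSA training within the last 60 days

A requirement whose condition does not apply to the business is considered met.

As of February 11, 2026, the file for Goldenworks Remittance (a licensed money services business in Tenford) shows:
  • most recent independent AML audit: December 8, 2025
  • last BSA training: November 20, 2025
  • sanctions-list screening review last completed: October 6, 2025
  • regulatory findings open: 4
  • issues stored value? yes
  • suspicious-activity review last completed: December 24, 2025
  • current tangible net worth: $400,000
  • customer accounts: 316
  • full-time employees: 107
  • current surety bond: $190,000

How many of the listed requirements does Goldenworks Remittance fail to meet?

7

1. tangible net worth $400,000 < $475,000 → not met
2. sanctions-list screening review 128 days ago vs limit 120 → not met
3. surety bond $190,000 < $200,000 → not met
4. suspicious-activity review 49 days ago vs limit 45 → not met
5. independent AML audit 65 days ago vs limit 60 → not met
6. regulatory findings open 4 > 2 → not met
7. condition 'issues stored value' holds; BSA training 83 days ago vs limit 60 → not met
Not met: 7 of 7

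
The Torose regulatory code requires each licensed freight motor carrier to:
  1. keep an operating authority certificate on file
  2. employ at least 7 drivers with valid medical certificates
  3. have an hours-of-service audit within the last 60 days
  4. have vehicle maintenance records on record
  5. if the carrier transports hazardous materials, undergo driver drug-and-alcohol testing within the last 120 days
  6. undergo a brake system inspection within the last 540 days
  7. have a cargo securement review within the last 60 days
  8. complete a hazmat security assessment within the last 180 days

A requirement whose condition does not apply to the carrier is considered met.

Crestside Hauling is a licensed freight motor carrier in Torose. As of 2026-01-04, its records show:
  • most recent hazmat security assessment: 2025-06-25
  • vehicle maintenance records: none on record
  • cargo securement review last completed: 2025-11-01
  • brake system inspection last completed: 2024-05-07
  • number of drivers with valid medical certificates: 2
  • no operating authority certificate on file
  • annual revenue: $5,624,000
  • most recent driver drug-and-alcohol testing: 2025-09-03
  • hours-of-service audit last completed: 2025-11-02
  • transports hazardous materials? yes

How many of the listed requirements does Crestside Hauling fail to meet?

8

1. operating authority certificate absent → not met
2. drivers with valid medical certificates 2 < 7 → not met
3. hours-of-service audit 63 days ago vs limit 60 → not met
4. vehicle maintenance records absent → not met
5. condition 'transports hazardous materials' holds; driver drug-and-alcohol testing 123 days ago vs limit 120 → not met
6. brake system inspection 607 days ago vs limit 540 → not met
7. cargo securement review 64 days ago vs limit 60 → not met
8. hazmat security assessment 193 days ago vs limit 180 → not met
Not met: 8 of 8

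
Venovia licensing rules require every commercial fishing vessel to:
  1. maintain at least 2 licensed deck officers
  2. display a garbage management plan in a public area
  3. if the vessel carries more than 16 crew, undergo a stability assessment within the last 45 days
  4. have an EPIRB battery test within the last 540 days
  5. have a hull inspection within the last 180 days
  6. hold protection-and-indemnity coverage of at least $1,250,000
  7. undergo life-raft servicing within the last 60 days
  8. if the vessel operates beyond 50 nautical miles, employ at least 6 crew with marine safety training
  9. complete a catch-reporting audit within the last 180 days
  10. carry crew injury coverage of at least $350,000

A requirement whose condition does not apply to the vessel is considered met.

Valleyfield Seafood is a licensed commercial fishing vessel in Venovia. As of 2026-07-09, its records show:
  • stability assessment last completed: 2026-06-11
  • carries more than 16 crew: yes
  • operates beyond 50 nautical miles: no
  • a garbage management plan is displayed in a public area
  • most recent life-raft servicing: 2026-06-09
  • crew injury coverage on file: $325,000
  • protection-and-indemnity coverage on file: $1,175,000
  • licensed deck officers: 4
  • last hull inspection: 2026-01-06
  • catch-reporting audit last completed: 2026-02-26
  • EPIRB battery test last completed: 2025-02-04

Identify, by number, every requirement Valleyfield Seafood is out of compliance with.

5, 6, 10

1. licensed deck officers 4 ≥ 2 → met
2. garbage management plan present → met
3. condition 'carries more than 16 crew' holds; stability assessment 28 days ago vs limit 45 → met
4. EPIRB battery test 520 days ago vs limit 540 → met
5. hull inspection 184 days ago vs limit 180 → not met
6. protection-and-indemnity coverage $1,175,000 < $1,250,000 → not met
7. life-raft servicing 30 days ago vs limit 60 → met
8. condition 'operates beyond 50 nautical miles' does not hold → requirement n/a → met
9. catch-reporting audit 133 days ago vs limit 180 → met
10. crew injury coverage $325,000 < $350,000 → not met
Not met: 5, 6, 10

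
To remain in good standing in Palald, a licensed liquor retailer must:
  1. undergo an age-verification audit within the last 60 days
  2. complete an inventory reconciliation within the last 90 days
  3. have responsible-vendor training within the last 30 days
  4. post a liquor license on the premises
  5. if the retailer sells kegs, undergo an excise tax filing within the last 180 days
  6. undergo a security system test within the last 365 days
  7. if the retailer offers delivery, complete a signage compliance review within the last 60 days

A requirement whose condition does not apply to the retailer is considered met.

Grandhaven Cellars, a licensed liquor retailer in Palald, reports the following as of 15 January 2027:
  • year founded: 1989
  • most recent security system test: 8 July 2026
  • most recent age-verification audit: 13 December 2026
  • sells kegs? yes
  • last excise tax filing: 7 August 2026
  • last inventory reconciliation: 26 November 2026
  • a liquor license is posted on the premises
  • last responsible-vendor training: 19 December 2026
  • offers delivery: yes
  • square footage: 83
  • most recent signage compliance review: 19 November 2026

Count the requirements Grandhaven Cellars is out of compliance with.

0

1. age-verification audit 33 days ago vs limit 60 → met
2. inventory reconciliation 50 days ago vs limit 90 → met
3. responsible-vendor training 27 days ago vs limit 30 → met
4. liquor license present → met
5. condition 'sells kegs' holds; excise tax filing 161 days ago vs limit 180 → met
6. security system test 191 days ago vs limit 365 → met
7. condition 'offers delivery' holds; signage compliance review 57 days ago vs limit 60 → met
Not met: 0 of 7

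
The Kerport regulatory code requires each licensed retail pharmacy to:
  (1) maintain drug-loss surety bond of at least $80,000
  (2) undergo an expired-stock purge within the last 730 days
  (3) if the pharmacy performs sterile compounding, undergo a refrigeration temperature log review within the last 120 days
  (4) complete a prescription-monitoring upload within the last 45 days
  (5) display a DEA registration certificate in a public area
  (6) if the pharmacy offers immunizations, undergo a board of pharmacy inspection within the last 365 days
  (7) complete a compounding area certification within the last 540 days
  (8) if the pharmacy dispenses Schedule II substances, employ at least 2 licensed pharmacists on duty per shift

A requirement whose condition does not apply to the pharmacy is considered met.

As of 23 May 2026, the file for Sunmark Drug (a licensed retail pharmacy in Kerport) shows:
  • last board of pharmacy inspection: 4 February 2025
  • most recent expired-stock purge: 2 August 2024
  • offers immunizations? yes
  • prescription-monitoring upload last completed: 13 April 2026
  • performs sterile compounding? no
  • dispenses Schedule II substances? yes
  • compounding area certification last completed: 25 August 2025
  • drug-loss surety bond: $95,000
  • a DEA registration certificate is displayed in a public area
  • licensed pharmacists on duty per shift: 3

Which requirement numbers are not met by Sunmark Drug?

6

1. drug-loss surety bond $95,000 ≥ $80,000 → met
2. expired-stock purge 659 days ago vs limit 730 → met
3. condition 'performs sterile compounding' does not hold → requirement n/a → met
4. prescription-monitoring upload 40 days ago vs limit 45 → met
5. DEA registration certificate present → met
6. condition 'offers immunizations' holds; board of pharmacy inspection 473 days ago vs limit 365 → not met
7. compounding area certification 271 days ago vs limit 540 → met
8. condition 'dispenses Schedule II substances' holds; licensed pharmacists on duty per shift 3 ≥ 2 → met
Not met: 6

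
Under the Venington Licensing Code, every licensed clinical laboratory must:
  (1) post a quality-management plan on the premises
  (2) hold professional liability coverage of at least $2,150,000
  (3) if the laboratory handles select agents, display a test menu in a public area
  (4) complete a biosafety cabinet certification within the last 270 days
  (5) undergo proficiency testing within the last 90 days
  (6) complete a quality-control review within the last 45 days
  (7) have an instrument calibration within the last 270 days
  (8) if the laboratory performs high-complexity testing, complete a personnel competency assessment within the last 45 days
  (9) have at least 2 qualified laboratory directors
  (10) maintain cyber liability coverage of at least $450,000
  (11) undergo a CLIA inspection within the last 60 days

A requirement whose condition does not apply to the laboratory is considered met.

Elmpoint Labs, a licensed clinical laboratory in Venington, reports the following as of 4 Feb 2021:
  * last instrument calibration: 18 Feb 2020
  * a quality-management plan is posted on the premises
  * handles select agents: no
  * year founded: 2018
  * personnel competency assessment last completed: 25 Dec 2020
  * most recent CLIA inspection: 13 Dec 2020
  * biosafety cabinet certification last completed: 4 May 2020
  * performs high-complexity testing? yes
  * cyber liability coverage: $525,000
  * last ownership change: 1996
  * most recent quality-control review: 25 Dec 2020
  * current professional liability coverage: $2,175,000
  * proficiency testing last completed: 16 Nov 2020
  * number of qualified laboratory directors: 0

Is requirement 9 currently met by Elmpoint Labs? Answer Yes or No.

No

9. qualified laboratory directors 0 < 2 → not met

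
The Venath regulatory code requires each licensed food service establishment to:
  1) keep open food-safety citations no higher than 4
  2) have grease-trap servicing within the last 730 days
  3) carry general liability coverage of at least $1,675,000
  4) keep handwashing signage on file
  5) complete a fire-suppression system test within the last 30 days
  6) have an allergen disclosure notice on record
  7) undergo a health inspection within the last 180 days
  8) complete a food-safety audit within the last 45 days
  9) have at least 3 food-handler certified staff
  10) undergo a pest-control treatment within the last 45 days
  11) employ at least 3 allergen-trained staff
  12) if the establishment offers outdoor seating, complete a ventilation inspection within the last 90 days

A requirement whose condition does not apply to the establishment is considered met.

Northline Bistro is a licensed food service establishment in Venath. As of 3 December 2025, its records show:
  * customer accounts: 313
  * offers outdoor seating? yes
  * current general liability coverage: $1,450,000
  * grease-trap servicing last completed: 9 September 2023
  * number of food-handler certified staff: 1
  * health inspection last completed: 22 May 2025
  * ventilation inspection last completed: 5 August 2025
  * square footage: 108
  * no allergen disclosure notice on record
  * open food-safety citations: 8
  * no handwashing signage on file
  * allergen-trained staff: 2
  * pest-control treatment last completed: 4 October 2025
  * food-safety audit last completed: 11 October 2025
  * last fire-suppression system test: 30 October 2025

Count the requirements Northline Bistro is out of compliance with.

1. open food-safety citations 8 > 4 → not met
2. grease-trap servicing 816 days ago vs limit 730 → not met
3. general liability coverage $1,450,000 < $1,675,000 → not met
4. handwashing signage absent → not met
5. fire-suppression system test 34 days ago vs limit 30 → not met
6. allergen disclosure notice absent → not met
7. health inspection 195 days ago vs limit 180 → not met
8. food-safety audit 53 days ago vs limit 45 → not met
9. food-handler certified staff 1 < 3 → not met
10. pest-control treatment 60 days ago vs limit 45 → not met
11. allergen-trained staff 2 < 3 → not met
12. condition 'offers outdoor seating' holds; ventilation inspection 120 days ago vs limit 90 → not met
Not met: 12 of 12

12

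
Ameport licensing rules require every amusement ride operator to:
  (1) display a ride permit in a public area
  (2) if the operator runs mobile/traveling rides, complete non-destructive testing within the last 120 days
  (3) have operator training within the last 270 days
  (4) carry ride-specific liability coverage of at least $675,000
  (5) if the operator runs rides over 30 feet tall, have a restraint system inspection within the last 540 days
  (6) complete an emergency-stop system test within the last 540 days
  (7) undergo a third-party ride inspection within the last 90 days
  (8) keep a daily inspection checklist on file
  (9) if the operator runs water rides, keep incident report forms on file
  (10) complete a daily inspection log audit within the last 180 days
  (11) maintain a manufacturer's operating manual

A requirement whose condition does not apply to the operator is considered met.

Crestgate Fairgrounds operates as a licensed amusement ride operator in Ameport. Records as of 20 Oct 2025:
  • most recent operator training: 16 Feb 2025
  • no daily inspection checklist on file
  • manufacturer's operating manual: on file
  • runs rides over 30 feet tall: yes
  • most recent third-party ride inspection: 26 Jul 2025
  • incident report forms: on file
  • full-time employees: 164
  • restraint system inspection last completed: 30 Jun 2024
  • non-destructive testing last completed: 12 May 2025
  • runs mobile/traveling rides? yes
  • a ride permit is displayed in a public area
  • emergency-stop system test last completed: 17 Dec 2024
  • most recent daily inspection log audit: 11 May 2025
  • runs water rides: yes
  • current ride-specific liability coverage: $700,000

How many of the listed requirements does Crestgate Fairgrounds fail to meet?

2

1. ride permit present → met
2. condition 'runs mobile/traveling rides' holds; non-destructive testing 161 days ago vs limit 120 → not met
3. operator training 246 days ago vs limit 270 → met
4. ride-specific liability coverage $700,000 ≥ $675,000 → met
5. condition 'runs rides over 30 feet tall' holds; restraint system inspection 477 days ago vs limit 540 → met
6. emergency-stop system test 307 days ago vs limit 540 → met
7. third-party ride inspection 86 days ago vs limit 90 → met
8. daily inspection checklist absent → not met
9. condition 'runs water rides' holds; incident report forms present → met
10. daily inspection log audit 162 days ago vs limit 180 → met
11. manufacturer's operating manual present → met
Not met: 2 of 11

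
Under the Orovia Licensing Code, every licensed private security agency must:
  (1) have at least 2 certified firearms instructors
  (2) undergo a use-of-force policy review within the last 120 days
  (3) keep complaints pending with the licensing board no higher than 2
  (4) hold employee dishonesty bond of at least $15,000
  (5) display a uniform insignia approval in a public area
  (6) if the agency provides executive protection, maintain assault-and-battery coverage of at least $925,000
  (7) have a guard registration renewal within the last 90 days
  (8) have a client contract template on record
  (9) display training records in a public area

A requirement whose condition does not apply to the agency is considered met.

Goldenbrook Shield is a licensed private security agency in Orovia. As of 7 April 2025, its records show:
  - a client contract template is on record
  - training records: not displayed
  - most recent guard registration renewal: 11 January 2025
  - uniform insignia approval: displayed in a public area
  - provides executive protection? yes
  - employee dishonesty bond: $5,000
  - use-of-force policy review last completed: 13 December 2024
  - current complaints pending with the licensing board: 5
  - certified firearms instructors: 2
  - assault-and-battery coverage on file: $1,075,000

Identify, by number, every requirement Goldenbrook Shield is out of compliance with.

1. certified firearms instructors 2 ≥ 2 → met
2. use-of-force policy review 115 days ago vs limit 120 → met
3. complaints pending with the licensing board 5 > 2 → not met
4. employee dishonesty bond $5,000 < $15,000 → not met
5. uniform insignia approval present → met
6. condition 'provides executive protection' holds; assault-and-battery coverage $1,075,000 ≥ $925,000 → met
7. guard registration renewal 86 days ago vs limit 90 → met
8. client contract template present → met
9. training records absent → not met
Not met: 3, 4, 9

3, 4, 9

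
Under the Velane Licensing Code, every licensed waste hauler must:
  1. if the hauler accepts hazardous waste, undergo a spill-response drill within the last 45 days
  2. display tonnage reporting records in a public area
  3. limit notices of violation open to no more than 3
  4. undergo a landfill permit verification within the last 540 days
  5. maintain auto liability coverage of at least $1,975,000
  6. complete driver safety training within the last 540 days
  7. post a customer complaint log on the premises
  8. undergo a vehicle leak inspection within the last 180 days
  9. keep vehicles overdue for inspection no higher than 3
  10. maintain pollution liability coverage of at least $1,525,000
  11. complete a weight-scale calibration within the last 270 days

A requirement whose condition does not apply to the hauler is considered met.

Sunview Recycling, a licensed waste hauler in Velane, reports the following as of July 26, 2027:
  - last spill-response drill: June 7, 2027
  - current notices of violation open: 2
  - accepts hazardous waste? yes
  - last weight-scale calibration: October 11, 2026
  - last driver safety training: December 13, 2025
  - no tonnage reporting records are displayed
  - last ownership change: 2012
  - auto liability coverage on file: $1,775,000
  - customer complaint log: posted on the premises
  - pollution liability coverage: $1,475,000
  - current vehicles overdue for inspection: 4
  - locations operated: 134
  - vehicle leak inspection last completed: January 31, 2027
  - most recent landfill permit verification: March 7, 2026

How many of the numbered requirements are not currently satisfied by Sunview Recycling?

1. condition 'accepts hazardous waste' holds; spill-response drill 49 days ago vs limit 45 → not met
2. tonnage reporting records absent → not met
3. notices of violation open 2 ≤ 3 → met
4. landfill permit verification 506 days ago vs limit 540 → met
5. auto liability coverage $1,775,000 < $1,975,000 → not met
6. driver safety training 590 days ago vs limit 540 → not met
7. customer complaint log present → met
8. vehicle leak inspection 176 days ago vs limit 180 → met
9. vehicles overdue for inspection 4 > 3 → not met
10. pollution liability coverage $1,475,000 < $1,525,000 → not met
11. weight-scale calibration 288 days ago vs limit 270 → not met
Not met: 7 of 11

7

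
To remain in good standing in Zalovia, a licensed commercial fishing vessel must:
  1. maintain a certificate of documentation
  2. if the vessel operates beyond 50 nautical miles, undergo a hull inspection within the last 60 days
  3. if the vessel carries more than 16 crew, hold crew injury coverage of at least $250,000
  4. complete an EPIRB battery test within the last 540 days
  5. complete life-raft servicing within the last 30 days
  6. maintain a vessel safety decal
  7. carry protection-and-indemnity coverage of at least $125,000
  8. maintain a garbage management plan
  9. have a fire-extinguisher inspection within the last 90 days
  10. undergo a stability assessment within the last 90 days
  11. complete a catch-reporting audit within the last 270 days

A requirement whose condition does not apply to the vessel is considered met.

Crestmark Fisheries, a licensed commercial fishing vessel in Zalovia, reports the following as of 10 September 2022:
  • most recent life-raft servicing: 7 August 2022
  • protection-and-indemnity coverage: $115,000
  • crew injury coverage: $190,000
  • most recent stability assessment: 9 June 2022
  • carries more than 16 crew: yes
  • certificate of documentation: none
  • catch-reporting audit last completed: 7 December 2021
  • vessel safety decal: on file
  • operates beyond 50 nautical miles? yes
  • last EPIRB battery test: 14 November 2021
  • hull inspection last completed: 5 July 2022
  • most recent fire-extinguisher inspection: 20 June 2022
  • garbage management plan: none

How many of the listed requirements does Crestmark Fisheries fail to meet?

1. certificate of documentation absent → not met
2. condition 'operates beyond 50 nautical miles' holds; hull inspection 67 days ago vs limit 60 → not met
3. condition 'carries more than 16 crew' holds; crew injury coverage $190,000 < $250,000 → not met
4. EPIRB battery test 300 days ago vs limit 540 → met
5. life-raft servicing 34 days ago vs limit 30 → not met
6. vessel safety decal present → met
7. protection-and-indemnity coverage $115,000 < $125,000 → not met
8. garbage management plan absent → not met
9. fire-extinguisher inspection 82 days ago vs limit 90 → met
10. stability assessment 93 days ago vs limit 90 → not met
11. catch-reporting audit 277 days ago vs limit 270 → not met
Not met: 8 of 11

8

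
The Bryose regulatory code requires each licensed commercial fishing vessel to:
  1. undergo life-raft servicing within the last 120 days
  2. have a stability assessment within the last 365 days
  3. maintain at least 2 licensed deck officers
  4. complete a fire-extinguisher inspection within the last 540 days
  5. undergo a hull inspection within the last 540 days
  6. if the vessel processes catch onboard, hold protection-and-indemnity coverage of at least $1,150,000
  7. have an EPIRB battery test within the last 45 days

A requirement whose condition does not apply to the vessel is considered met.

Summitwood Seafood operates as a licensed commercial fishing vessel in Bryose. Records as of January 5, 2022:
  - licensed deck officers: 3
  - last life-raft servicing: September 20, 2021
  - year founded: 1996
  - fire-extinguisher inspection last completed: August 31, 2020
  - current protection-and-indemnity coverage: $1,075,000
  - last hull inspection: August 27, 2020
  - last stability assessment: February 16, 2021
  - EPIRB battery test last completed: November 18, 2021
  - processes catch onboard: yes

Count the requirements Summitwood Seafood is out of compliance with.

2

1. life-raft servicing 107 days ago vs limit 120 → met
2. stability assessment 323 days ago vs limit 365 → met
3. licensed deck officers 3 ≥ 2 → met
4. fire-extinguisher inspection 492 days ago vs limit 540 → met
5. hull inspection 496 days ago vs limit 540 → met
6. condition 'processes catch onboard' holds; protection-and-indemnity coverage $1,075,000 < $1,150,000 → not met
7. EPIRB battery test 48 days ago vs limit 45 → not met
Not met: 2 of 7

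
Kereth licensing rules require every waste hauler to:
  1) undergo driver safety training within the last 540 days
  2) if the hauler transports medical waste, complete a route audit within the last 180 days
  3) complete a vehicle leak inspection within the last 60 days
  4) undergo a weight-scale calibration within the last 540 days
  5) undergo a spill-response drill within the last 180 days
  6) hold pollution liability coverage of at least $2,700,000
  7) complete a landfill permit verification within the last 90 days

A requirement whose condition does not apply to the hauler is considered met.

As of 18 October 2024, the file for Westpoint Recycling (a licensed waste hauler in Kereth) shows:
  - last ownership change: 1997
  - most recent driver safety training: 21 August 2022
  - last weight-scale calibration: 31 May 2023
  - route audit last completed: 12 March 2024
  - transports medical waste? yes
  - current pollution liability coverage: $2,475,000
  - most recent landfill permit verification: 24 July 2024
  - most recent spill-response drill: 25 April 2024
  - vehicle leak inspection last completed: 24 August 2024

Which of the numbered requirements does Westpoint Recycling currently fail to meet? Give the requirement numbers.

1. driver safety training 789 days ago vs limit 540 → not met
2. condition 'transports medical waste' holds; route audit 220 days ago vs limit 180 → not met
3. vehicle leak inspection 55 days ago vs limit 60 → met
4. weight-scale calibration 506 days ago vs limit 540 → met
5. spill-response drill 176 days ago vs limit 180 → met
6. pollution liability coverage $2,475,000 < $2,700,000 → not met
7. landfill permit verification 86 days ago vs limit 90 → met
Not met: 1, 2, 6

1, 2, 6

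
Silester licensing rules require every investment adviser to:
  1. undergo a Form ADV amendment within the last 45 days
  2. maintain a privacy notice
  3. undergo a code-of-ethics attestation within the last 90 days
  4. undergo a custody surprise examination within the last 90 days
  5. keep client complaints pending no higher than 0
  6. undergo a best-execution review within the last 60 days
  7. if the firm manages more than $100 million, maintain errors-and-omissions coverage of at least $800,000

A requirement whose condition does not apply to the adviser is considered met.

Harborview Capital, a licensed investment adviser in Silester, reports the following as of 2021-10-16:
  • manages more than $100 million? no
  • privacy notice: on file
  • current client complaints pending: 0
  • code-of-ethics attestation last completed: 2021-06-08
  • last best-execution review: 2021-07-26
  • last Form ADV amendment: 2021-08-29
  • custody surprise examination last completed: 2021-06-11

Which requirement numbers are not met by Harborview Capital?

1. Form ADV amendment 48 days ago vs limit 45 → not met
2. privacy notice present → met
3. code-of-ethics attestation 130 days ago vs limit 90 → not met
4. custody surprise examination 127 days ago vs limit 90 → not met
5. client complaints pending 0 ≤ 0 → met
6. best-execution review 82 days ago vs limit 60 → not met
7. condition 'manages more than $100 million' does not hold → requirement n/a → met
Not met: 1, 3, 4, 6

1, 3, 4, 6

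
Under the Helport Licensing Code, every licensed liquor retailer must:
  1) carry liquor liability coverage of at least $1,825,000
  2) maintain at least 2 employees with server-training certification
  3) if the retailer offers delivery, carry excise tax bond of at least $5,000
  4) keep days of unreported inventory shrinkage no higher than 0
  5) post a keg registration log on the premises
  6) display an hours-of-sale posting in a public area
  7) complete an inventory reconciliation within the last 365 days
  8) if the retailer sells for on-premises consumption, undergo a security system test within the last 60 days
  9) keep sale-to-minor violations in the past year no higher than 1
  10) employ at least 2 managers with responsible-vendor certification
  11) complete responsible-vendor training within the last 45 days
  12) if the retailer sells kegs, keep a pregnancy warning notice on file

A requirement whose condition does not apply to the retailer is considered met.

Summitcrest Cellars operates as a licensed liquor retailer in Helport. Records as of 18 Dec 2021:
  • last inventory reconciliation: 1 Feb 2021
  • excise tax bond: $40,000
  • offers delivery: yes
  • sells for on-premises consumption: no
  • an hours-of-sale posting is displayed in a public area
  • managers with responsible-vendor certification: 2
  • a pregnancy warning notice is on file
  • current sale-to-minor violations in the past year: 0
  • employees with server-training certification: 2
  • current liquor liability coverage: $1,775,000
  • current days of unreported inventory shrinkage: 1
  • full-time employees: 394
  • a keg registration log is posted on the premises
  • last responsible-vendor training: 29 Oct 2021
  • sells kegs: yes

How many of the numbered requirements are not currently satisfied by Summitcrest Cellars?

3

1. liquor liability coverage $1,775,000 < $1,825,000 → not met
2. employees with server-training certification 2 ≥ 2 → met
3. condition 'offers delivery' holds; excise tax bond $40,000 ≥ $5,000 → met
4. days of unreported inventory shrinkage 1 > 0 → not met
5. keg registration log present → met
6. hours-of-sale posting present → met
7. inventory reconciliation 320 days ago vs limit 365 → met
8. condition 'sells for on-premises consumption' does not hold → requirement n/a → met
9. sale-to-minor violations in the past year 0 ≤ 1 → met
10. managers with responsible-vendor certification 2 ≥ 2 → met
11. responsible-vendor training 50 days ago vs limit 45 → not met
12. condition 'sells kegs' holds; pregnancy warning notice present → met
Not met: 3 of 12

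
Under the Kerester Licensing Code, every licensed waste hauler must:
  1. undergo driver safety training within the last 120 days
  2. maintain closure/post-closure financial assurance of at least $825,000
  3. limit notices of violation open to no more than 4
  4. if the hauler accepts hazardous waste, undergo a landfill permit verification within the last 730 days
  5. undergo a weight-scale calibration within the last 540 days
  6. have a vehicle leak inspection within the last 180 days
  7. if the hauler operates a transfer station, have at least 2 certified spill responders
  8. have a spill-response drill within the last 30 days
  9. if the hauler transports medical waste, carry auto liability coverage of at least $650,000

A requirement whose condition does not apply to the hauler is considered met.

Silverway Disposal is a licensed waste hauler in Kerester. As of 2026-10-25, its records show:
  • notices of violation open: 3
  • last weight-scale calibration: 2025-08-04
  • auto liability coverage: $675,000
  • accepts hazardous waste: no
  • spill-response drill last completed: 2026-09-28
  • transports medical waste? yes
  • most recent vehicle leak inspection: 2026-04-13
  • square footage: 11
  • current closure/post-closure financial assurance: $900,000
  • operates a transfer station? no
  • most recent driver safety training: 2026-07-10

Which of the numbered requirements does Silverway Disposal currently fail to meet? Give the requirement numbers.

1. driver safety training 107 days ago vs limit 120 → met
2. closure/post-closure financial assurance $900,000 ≥ $825,000 → met
3. notices of violation open 3 ≤ 4 → met
4. condition 'accepts hazardous waste' does not hold → requirement n/a → met
5. weight-scale calibration 447 days ago vs limit 540 → met
6. vehicle leak inspection 195 days ago vs limit 180 → not met
7. condition 'operates a transfer station' does not hold → requirement n/a → met
8. spill-response drill 27 days ago vs limit 30 → met
9. condition 'transports medical waste' holds; auto liability coverage $675,000 ≥ $650,000 → met
Not met: 6

6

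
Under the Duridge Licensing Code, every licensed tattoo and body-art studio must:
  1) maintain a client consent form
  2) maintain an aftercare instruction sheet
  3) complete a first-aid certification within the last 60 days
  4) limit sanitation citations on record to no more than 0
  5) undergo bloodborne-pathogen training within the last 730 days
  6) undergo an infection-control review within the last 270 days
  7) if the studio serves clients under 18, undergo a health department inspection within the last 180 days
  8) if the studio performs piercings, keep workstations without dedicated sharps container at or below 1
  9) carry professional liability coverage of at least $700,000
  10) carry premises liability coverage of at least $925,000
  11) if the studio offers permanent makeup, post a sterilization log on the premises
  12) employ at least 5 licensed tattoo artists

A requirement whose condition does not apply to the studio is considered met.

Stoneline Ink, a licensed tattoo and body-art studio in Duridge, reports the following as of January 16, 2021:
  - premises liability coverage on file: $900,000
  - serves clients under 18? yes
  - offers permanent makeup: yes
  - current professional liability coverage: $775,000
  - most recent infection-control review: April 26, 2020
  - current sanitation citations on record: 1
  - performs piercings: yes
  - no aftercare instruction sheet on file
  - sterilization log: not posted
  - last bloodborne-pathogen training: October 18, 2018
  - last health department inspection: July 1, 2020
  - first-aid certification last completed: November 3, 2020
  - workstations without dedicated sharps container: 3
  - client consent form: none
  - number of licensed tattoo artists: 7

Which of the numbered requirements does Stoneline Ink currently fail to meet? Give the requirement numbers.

1. client consent form absent → not met
2. aftercare instruction sheet absent → not met
3. first-aid certification 74 days ago vs limit 60 → not met
4. sanitation citations on record 1 > 0 → not met
5. bloodborne-pathogen training 821 days ago vs limit 730 → not met
6. infection-control review 265 days ago vs limit 270 → met
7. condition 'serves clients under 18' holds; health department inspection 199 days ago vs limit 180 → not met
8. condition 'performs piercings' holds; workstations without dedicated sharps container 3 > 1 → not met
9. professional liability coverage $775,000 ≥ $700,000 → met
10. premises liability coverage $900,000 < $925,000 → not met
11. condition 'offers permanent makeup' holds; sterilization log absent → not met
12. licensed tattoo artists 7 ≥ 5 → met
Not met: 1, 2, 3, 4, 5, 7, 8, 10, 11

1, 2, 3, 4, 5, 7, 8, 10, 11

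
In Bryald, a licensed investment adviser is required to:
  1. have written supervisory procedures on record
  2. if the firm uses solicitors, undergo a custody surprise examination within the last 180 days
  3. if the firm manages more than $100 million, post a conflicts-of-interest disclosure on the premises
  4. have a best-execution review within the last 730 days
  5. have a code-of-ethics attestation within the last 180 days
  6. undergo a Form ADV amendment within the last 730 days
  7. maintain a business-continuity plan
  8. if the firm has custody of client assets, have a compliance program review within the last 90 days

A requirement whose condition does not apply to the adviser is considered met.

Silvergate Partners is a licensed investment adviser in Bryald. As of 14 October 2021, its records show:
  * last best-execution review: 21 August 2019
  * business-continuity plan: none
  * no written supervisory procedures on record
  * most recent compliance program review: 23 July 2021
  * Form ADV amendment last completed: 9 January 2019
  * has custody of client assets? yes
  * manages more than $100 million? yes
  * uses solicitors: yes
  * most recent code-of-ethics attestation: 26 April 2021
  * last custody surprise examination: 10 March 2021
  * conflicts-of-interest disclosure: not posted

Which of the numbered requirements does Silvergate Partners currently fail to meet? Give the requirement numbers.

1, 2, 3, 4, 6, 7

1. written supervisory procedures absent → not met
2. condition 'uses solicitors' holds; custody surprise examination 218 days ago vs limit 180 → not met
3. condition 'manages more than $100 million' holds; conflicts-of-interest disclosure absent → not met
4. best-execution review 785 days ago vs limit 730 → not met
5. code-of-ethics attestation 171 days ago vs limit 180 → met
6. Form ADV amendment 1009 days ago vs limit 730 → not met
7. business-continuity plan absent → not met
8. condition 'has custody of client assets' holds; compliance program review 83 days ago vs limit 90 → met
Not met: 1, 2, 3, 4, 6, 7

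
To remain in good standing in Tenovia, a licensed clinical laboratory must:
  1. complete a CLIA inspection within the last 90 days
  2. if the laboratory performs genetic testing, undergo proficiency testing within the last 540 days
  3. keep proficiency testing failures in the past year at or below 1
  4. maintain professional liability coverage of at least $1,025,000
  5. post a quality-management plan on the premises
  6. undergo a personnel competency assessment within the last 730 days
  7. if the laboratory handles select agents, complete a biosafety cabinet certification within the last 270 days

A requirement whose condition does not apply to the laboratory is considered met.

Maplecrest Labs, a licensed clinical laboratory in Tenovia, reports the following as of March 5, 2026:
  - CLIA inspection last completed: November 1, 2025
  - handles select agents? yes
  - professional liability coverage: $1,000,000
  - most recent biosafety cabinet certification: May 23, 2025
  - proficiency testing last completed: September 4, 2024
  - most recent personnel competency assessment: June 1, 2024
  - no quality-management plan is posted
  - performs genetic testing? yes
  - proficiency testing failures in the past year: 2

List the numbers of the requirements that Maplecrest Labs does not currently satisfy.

1. CLIA inspection 124 days ago vs limit 90 → not met
2. condition 'performs genetic testing' holds; proficiency testing 547 days ago vs limit 540 → not met
3. proficiency testing failures in the past year 2 > 1 → not met
4. professional liability coverage $1,000,000 < $1,025,000 → not met
5. quality-management plan absent → not met
6. personnel competency assessment 642 days ago vs limit 730 → met
7. condition 'handles select agents' holds; biosafety cabinet certification 286 days ago vs limit 270 → not met
Not met: 1, 2, 3, 4, 5, 7

1, 2, 3, 4, 5, 7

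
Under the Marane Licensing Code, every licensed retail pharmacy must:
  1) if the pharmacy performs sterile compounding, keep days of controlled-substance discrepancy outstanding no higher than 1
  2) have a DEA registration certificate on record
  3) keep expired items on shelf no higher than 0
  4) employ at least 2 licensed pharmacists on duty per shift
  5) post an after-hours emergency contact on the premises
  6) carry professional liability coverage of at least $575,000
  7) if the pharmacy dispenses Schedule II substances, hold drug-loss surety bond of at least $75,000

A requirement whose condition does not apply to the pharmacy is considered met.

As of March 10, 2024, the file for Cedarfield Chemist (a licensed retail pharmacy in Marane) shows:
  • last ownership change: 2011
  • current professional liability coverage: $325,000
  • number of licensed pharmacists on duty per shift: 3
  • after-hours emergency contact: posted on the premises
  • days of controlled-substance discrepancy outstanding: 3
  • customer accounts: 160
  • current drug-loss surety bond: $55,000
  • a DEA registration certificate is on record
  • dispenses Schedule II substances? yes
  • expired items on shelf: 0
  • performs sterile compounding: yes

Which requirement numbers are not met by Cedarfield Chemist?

1, 6, 7

1. condition 'performs sterile compounding' holds; days of controlled-substance discrepancy outstanding 3 > 1 → not met
2. DEA registration certificate present → met
3. expired items on shelf 0 ≤ 0 → met
4. licensed pharmacists on duty per shift 3 ≥ 2 → met
5. after-hours emergency contact present → met
6. professional liability coverage $325,000 < $575,000 → not met
7. condition 'dispenses Schedule II substances' holds; drug-loss surety bond $55,000 < $75,000 → not met
Not met: 1, 6, 7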